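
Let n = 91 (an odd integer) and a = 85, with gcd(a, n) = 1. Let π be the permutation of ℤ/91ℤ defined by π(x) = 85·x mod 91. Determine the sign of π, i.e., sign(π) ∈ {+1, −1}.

-1

Trace 71: π^k(71) = [71, 29, 8, 43, 15, 1, 85] for k=0..6.
Cycle lengths of π_85 on ℤ/91ℤ: [12, 12, 12, 12, 12, 12, 12, 1, 1, 1, 1, 1, 1, 1]; 14 cycles in total.
91 − 14 = 77 transpositions; sign(π) = (−1)^77 = -1.
Zolotarev: (85|91) = -1, matching the cycle-count sign.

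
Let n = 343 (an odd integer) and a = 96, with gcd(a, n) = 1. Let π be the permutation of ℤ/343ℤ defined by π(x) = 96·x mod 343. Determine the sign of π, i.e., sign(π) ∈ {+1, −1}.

-1

Orbit of 6 under x↦96x: [6, 233, 73, 148, 145, 200, 335]… (length divides ord_343(96)).
4 cycles of lengths [294, 42, 6, 1].
With 4 cycles on 343 points, sign = (−1)^{343−4} = -1.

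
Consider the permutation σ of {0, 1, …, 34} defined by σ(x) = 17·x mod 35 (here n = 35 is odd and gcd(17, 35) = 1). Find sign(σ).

Trace 3: π^k(3) = [3, 16, 27, 4, 33, 1, 17] for k=0..6.
π_17 has 5 disjoint cycles with lengths [12, 12, 6, 4, 1] on {0,…,34}.
5 cycles on 35: each ℓ→(−1)^(ℓ−1), product (−1)^30 = +1.
Check: (17/35) = +1 by Zolotarev.

+1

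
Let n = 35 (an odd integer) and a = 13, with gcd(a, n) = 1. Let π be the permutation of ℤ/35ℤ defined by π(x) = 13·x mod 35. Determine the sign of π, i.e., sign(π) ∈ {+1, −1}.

+1

Start at x=1: 1 → 13 → 29 → 27 → 1 (one orbit).
Cycle type of π: 4×7 + 2×3 + 1; total 11 cycles.
Σ(ℓ_i−1) = 35−11 = 24; sign = (−1)^24 = +1.
The Jacobi symbol (13|35) = +1 (Zolotarev) agrees.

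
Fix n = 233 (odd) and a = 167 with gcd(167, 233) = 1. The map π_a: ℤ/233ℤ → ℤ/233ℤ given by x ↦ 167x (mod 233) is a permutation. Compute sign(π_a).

+1

Start at x=14: 14 → 8 → 171 → 131 → 208 → 19 → 144 → … (one orbit).
Cycle type of π: 116×2 + 1; total 3 cycles.
n − c = 233 − 3 = 230; sign = (−1)^230 = +1.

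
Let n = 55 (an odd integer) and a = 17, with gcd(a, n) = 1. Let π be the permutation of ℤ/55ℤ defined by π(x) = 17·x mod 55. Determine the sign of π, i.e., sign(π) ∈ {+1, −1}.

Orbit of 13 under x↦17x: [13, 1, 17, 14, 18, 31, 32]… (length divides ord_55(17)).
Cycle lengths of π_17 on ℤ/55ℤ: [20, 20, 10, 4, 1]; 5 cycles in total.
With 5 cycles on 55 points, sign = (−1)^{55−5} = +1.
Zolotarev: (17|55) = +1, matching the cycle-count sign.

+1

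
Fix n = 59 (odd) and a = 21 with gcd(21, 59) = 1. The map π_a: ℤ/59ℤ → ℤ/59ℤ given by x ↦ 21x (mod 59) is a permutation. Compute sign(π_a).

+1

Start at x=41: 41 → 35 → 27 → 36 → 48 → 5 → 46 → … (one orbit).
π_21 has 3 disjoint cycles with lengths [29, 29, 1] on {0,…,58}.
With 3 cycles on 59 points, sign = (−1)^{59−3} = +1.
The Jacobi symbol (21|59) = +1 (Zolotarev) agrees.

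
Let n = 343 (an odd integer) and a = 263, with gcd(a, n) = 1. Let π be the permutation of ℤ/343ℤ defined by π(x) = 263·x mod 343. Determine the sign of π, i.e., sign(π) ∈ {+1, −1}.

+1

Trace 324: π^k(324) = [324, 148, 165, 177, 246, 214, 30] for k=0..6.
The orbit structure of x ↦ 263x mod 343: 31 orbits of sizes [21, 21, 21, 21, 21, 21, 21, 21, 21, 21, 21, 21, 21, 21, 3, 3, 3, 3, 3, 3, 3, 3, 3, 3, 3, 3, 3, 3, 3, 3, 1].
n − c = 343 − 31 = 312; sign = (−1)^312 = +1.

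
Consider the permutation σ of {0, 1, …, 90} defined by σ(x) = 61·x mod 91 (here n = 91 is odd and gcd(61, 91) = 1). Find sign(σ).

-1

Trace 27: π^k(27) = [27, 9, 3, 1, 61, 81] for k=0..5.
Cycle type of π: 6×13 + 3×4 + 1; total 18 cycles.
With 18 cycles on 91 points, sign = (−1)^{91−18} = -1.
Check: (61/91) = -1 by Zolotarev.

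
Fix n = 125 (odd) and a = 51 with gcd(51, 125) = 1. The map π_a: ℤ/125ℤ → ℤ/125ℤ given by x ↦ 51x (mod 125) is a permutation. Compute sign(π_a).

+1

Trace 101: π^k(101) = [101, 26, 76, 1, 51] for k=0..4.
Cycle lengths of π_51 on ℤ/125ℤ: [5, 5, 5, 5, 5, 5, 5, 5, 5, 5, 5, 5, 5, 5, 5, 5, 5, 5, 5, 5, 1, 1, 1, 1, 1, 1, 1, 1, 1, 1, 1, 1, 1, 1, 1, 1, 1, 1, 1, 1, 1, 1, 1, 1, 1]; 45 cycles in total.
sign(π) = (−1)^{n − #cycles} = (−1)^{125−45} = (−1)^80 = +1.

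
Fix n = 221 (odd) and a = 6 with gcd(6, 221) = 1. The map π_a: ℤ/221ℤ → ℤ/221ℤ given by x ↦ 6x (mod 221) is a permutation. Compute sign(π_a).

Orbit of 1 under x↦6x: [1, 6, 36, 216, 191, 41, 25]… (length divides ord_221(6)).
The orbit structure of x ↦ 6x mod 221: 7 orbits of sizes [48, 48, 48, 48, 16, 12, 1].
7 cycles on 221: each ℓ→(−1)^(ℓ−1), product (−1)^214 = +1.

+1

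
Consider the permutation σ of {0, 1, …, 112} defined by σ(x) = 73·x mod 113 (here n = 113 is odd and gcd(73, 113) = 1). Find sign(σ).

-1

Orbit of 1 under x↦73x: [1, 73, 18, 71, 98, 35, 69]… (length divides ord_113(73)).
8 cycles of lengths [16, 16, 16, 16, 16, 16, 16, 1].
113 − 8 = 105 transpositions; sign(π) = (−1)^105 = -1.
The Jacobi symbol (73|113) = -1 (Zolotarev) agrees.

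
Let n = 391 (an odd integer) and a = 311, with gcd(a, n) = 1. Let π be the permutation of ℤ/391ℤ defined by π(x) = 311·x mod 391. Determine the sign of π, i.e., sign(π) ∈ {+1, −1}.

-1

Start at x=361: 361 → 54 → 372 → 347 → 1 → 311 → 144 → … (one orbit).
Cycle lengths of π_311 on ℤ/391ℤ: [176, 176, 16, 11, 11, 1]; 6 cycles in total.
sign(π) = (−1)^{n − #cycles} = (−1)^{391−6} = (−1)^385 = -1.
The Jacobi symbol (311|391) = -1 (Zolotarev) agrees.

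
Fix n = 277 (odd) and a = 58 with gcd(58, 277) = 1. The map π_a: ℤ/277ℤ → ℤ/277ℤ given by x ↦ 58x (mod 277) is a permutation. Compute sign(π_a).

Orbit of 112 under x↦58x: [112, 125, 48, 14, 258, 6, 71]… (length divides ord_277(58)).
The orbit structure of x ↦ 58x mod 277: 2 orbits of sizes [276, 1].
277 − 2 = 275 transpositions; sign(π) = (−1)^275 = -1.

-1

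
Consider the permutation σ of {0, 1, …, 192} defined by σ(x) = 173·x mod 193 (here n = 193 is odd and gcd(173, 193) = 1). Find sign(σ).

Trace 72: π^k(72) = [72, 104, 43, 105, 23, 119, 129] for k=0..6.
The orbit structure of x ↦ 173x mod 193: 4 orbits of sizes [64, 64, 64, 1].
With 4 cycles on 193 points, sign = (−1)^{193−4} = -1.

-1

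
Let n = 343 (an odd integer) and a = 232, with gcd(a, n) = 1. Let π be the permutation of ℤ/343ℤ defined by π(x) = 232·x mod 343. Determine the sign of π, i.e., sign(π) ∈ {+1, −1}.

Start at x=29: 29 → 211 → 246 → 134 → 218 → 155 → 288 → … (one orbit).
19 cycles of lengths [49, 49, 49, 49, 49, 49, 7, 7, 7, 7, 7, 7, 1, 1, 1, 1, 1, 1, 1].
sign(π) = (−1)^{n − #cycles} = (−1)^{343−19} = (−1)^324 = +1.

+1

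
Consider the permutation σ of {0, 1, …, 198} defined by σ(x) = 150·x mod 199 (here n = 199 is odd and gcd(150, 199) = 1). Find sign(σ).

-1

Trace 37: π^k(37) = [37, 177, 83, 112, 84, 63, 97] for k=0..6.
The orbit structure of x ↦ 150x mod 199: 2 orbits of sizes [198, 1].
2 cycles on 199: each ℓ→(−1)^(ℓ−1), product (−1)^197 = -1.
Check: (150/199) = -1 by Zolotarev.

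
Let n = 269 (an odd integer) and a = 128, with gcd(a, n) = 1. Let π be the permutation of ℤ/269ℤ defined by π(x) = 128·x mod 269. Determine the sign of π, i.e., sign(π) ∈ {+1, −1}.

-1

Start at x=263: 263 → 39 → 150 → 101 → 16 → 165 → 138 → … (one orbit).
Cycle type of π: 268 + 1; total 2 cycles.
269 − 2 = 267 transpositions; sign(π) = (−1)^267 = -1.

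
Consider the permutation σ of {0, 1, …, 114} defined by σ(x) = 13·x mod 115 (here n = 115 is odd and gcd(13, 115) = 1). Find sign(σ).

-1

Start at x=31: 31 → 58 → 64 → 27 → 6 → 78 → 94 → … (one orbit).
π_13 has 6 disjoint cycles with lengths [44, 44, 11, 11, 4, 1] on {0,…,114}.
6 cycles on 115: each ℓ→(−1)^(ℓ−1), product (−1)^109 = -1.
Zolotarev: (13|115) = -1, matching the cycle-count sign.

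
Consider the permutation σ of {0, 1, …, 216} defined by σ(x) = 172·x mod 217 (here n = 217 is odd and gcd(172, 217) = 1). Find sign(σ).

-1

Trace 212: π^k(212) = [212, 8, 74, 142, 120, 25, 177] for k=0..6.
π_172 has 10 disjoint cycles with lengths [30, 30, 30, 30, 30, 30, 30, 3, 3, 1] on {0,…,216}.
10 cycles on 217: each ℓ→(−1)^(ℓ−1), product (−1)^207 = -1.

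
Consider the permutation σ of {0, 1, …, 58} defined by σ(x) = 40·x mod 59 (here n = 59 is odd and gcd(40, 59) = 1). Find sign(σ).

-1

Trace 39: π^k(39) = [39, 26, 37, 5, 23, 35, 43] for k=0..6.
Cycle lengths of π_40 on ℤ/59ℤ: [58, 1]; 2 cycles in total.
n − c = 59 − 2 = 57; sign = (−1)^57 = -1.
(40|59)_J = -1 (Zolotarev's lemma cross-check).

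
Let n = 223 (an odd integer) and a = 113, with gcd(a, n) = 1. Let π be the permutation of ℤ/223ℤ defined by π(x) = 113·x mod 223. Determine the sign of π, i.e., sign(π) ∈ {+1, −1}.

-1

Start at x=145: 145 → 106 → 159 → 127 → 79 → 7 → 122 → … (one orbit).
π_113 has 2 disjoint cycles with lengths [222, 1] on {0,…,222}.
2 cycles on 223: each ℓ→(−1)^(ℓ−1), product (−1)^221 = -1.
Check: (113/223) = -1 by Zolotarev.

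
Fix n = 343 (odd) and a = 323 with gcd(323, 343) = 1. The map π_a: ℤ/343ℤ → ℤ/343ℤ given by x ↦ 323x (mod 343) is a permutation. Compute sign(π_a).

Start at x=239: 239 → 22 → 246 → 225 → 302 → 134 → 64 → … (one orbit).
Decompose π into cycles: lengths [49, 49, 49, 49, 49, 49, 7, 7, 7, 7, 7, 7, 1, 1, 1, 1, 1, 1, 1] (19 cycles, including the fixed point 0).
Σ(ℓ_i−1) = 343−19 = 324; sign = (−1)^324 = +1.

+1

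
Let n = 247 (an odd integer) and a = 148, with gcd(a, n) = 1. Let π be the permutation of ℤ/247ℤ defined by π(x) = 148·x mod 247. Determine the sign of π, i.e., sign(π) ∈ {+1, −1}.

Trace 64: π^k(64) = [64, 86, 131, 122, 25, 242, 1] for k=0..6.
π_148 has 11 disjoint cycles with lengths [36, 36, 36, 36, 36, 36, 18, 4, 4, 4, 1] on {0,…,246}.
Σ(ℓ_i−1) = 247−11 = 236; sign = (−1)^236 = +1.

+1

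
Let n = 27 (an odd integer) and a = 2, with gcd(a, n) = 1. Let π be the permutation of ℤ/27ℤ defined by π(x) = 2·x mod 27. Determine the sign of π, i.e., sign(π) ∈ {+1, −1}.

-1

Orbit of 10 under x↦2x: [10, 20, 13, 26, 25, 23, 19]… (length divides ord_27(2)).
Decompose π into cycles: lengths [18, 6, 2, 1] (4 cycles, including the fixed point 0).
n − c = 27 − 4 = 23; sign = (−1)^23 = -1.
The Jacobi symbol (2|27) = -1 (Zolotarev) agrees.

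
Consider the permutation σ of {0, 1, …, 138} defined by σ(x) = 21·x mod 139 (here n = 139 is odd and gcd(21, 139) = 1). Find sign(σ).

-1

Trace 114: π^k(114) = [114, 31, 95, 49, 56, 64, 93] for k=0..6.
Decompose π into cycles: lengths [138, 1] (2 cycles, including the fixed point 0).
sign(π) = (−1)^{n − #cycles} = (−1)^{139−2} = (−1)^137 = -1.
Via Zolotarev, sign(π_{21}) = (21|139) = -1.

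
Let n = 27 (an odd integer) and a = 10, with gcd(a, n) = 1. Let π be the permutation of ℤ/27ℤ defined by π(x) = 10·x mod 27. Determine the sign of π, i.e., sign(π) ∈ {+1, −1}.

+1

Trace 1: π^k(1) = [1, 10, 19] for k=0..2.
Decompose π into cycles: lengths [3, 3, 3, 3, 3, 3, 1, 1, 1, 1, 1, 1, 1, 1, 1] (15 cycles, including the fixed point 0).
Σ(ℓ_i−1) = 27−15 = 12; sign = (−1)^12 = +1.
Zolotarev: (10|27) = +1, matching the cycle-count sign.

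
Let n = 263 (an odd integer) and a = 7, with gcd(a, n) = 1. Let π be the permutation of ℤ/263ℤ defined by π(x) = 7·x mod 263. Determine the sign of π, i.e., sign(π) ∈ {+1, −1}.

-1

Start at x=6: 6 → 42 → 31 → 217 → 204 → 113 → 2 → … (one orbit).
Decompose π into cycles: lengths [262, 1] (2 cycles, including the fixed point 0).
With 2 cycles on 263 points, sign = (−1)^{263−2} = -1.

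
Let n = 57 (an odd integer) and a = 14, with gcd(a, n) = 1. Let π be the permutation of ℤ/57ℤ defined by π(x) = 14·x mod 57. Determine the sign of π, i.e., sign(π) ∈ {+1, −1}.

+1

Trace 43: π^k(43) = [43, 32, 49, 2, 28, 50, 16] for k=0..6.
5 cycles of lengths [18, 18, 18, 2, 1].
n − c = 57 − 5 = 52; sign = (−1)^52 = +1.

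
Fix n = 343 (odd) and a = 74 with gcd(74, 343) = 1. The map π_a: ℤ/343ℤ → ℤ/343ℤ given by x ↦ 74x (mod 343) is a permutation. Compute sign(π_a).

+1

Orbit of 289 under x↦74x: [289, 120, 305, 275, 113, 130, 16]… (length divides ord_343(74)).
Decompose π into cycles: lengths [147, 147, 21, 21, 3, 3, 1] (7 cycles, including the fixed point 0).
Σ(ℓ_i−1) = 343−7 = 336; sign = (−1)^336 = +1.
The Jacobi symbol (74|343) = +1 (Zolotarev) agrees.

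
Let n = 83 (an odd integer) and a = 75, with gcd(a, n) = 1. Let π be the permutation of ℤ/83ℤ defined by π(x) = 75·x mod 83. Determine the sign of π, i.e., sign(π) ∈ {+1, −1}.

Trace 4: π^k(4) = [4, 51, 7, 27, 33, 68, 37] for k=0..6.
Cycle type of π: 41×2 + 1; total 3 cycles.
With 3 cycles on 83 points, sign = (−1)^{83−3} = +1.
Zolotarev: (75|83) = +1, matching the cycle-count sign.

+1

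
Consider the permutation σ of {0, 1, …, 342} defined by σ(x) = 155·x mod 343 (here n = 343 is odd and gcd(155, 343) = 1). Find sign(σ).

Start at x=22: 22 → 323 → 330 → 43 → 148 → 302 → 162 → … (one orbit).
π_155 has 19 disjoint cycles with lengths [49, 49, 49, 49, 49, 49, 7, 7, 7, 7, 7, 7, 1, 1, 1, 1, 1, 1, 1] on {0,…,342}.
n − c = 343 − 19 = 324; sign = (−1)^324 = +1.
The Jacobi symbol (155|343) = +1 (Zolotarev) agrees.

+1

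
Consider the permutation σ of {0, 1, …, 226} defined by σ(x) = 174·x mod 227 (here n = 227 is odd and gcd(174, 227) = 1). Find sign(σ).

Trace 216: π^k(216) = [216, 129, 200, 69, 202, 190, 145] for k=0..6.
2 cycles of lengths [226, 1].
sign(π) = (−1)^{n − #cycles} = (−1)^{227−2} = (−1)^225 = -1.
The Jacobi symbol (174|227) = -1 (Zolotarev) agrees.

-1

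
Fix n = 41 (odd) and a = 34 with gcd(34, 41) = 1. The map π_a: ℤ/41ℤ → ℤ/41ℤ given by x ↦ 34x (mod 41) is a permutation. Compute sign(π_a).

Trace 36: π^k(36) = [36, 35, 1, 34, 8, 26, 23] for k=0..6.
Cycle type of π: 40 + 1; total 2 cycles.
sign(π) = (−1)^{n − #cycles} = (−1)^{41−2} = (−1)^39 = -1.

-1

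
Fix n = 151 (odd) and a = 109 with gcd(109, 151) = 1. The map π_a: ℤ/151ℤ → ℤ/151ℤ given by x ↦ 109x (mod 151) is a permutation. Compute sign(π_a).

-1

Trace 78: π^k(78) = [78, 46, 31, 57, 22, 133, 1] for k=0..6.
Cycle lengths of π_109 on ℤ/151ℤ: [150, 1]; 2 cycles in total.
2 cycles on 151: each ℓ→(−1)^(ℓ−1), product (−1)^149 = -1.
Via Zolotarev, sign(π_{109}) = (109|151) = -1.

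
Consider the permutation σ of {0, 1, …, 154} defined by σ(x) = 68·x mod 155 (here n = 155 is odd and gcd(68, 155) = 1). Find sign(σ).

+1

Trace 68: π^k(68) = [68, 129, 92, 56, 88, 94, 37] for k=0..6.
Cycle lengths of π_68 on ℤ/155ℤ: [12, 12, 12, 12, 12, 12, 12, 12, 12, 12, 6, 6, 6, 6, 6, 4, 1]; 17 cycles in total.
155 − 17 = 138 transpositions; sign(π) = (−1)^138 = +1.
The Jacobi symbol (68|155) = +1 (Zolotarev) agrees.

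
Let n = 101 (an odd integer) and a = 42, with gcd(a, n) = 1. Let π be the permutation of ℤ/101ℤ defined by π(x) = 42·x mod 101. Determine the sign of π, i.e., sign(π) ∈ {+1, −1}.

Trace 73: π^k(73) = [73, 36, 98, 76, 61, 37, 39] for k=0..6.
The orbit structure of x ↦ 42x mod 101: 2 orbits of sizes [100, 1].
n − c = 101 − 2 = 99; sign = (−1)^99 = -1.

-1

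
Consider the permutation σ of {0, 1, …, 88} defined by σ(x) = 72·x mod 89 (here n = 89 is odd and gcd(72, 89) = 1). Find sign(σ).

+1

Orbit of 16 under x↦72x: [16, 84, 85, 68, 1, 72, 22]… (length divides ord_89(72)).
The orbit structure of x ↦ 72x mod 89: 3 orbits of sizes [44, 44, 1].
With 3 cycles on 89 points, sign = (−1)^{89−3} = +1.
Zolotarev: (72|89) = +1, matching the cycle-count sign.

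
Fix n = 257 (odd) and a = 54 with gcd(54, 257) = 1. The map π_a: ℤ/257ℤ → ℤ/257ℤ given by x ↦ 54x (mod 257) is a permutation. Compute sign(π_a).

-1

Orbit of 77 under x↦54x: [77, 46, 171, 239, 56, 197, 101]… (length divides ord_257(54)).
π_54 has 2 disjoint cycles with lengths [256, 1] on {0,…,256}.
2 cycles on 257: each ℓ→(−1)^(ℓ−1), product (−1)^255 = -1.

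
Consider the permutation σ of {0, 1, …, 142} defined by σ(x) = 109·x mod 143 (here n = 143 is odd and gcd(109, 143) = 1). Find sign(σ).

+1

Trace 12: π^k(12) = [12, 21, 1, 109] for k=0..3.
Cycle lengths of π_109 on ℤ/143ℤ: [4, 4, 4, 4, 4, 4, 4, 4, 4, 4, 4, 4, 4, 4, 4, 4, 4, 4, 4, 4, 4, 4, 4, 4, 4, 4, 4, 4, 4, 4, 4, 4, 4, 2, 2, 2, 2, 2, 1]; 39 cycles in total.
39 cycles on 143: each ℓ→(−1)^(ℓ−1), product (−1)^104 = +1.
Via Zolotarev, sign(π_{109}) = (109|143) = +1.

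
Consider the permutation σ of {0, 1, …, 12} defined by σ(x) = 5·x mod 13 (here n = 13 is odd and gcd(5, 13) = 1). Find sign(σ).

-1

Start at x=5: 5 → 12 → 8 → 1 → 5 (one orbit).
π_5 has 4 disjoint cycles with lengths [4, 4, 4, 1] on {0,…,12}.
With 4 cycles on 13 points, sign = (−1)^{13−4} = -1.
The Jacobi symbol (5|13) = -1 (Zolotarev) agrees.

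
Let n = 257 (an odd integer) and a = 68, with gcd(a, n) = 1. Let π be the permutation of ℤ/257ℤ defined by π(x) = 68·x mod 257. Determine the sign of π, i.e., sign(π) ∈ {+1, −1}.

+1

Trace 8: π^k(8) = [8, 30, 241, 197, 32, 120, 193] for k=0..6.
9 cycles of lengths [32, 32, 32, 32, 32, 32, 32, 32, 1].
sign(π) = (−1)^{n − #cycles} = (−1)^{257−9} = (−1)^248 = +1.
Check: (68/257) = +1 by Zolotarev.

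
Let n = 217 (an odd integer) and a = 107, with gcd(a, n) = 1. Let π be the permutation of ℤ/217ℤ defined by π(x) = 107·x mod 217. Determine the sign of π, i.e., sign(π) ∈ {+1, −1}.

+1

Orbit of 190 under x↦107x: [190, 149, 102, 64, 121, 144, 1]… (length divides ord_217(107)).
The orbit structure of x ↦ 107x mod 217: 17 orbits of sizes [15, 15, 15, 15, 15, 15, 15, 15, 15, 15, 15, 15, 15, 15, 3, 3, 1].
With 17 cycles on 217 points, sign = (−1)^{217−17} = +1.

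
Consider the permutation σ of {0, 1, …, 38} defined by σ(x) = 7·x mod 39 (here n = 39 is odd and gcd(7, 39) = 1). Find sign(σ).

-1

Orbit of 1 under x↦7x: [1, 7, 10, 31, 22, 37, 25]… (length divides ord_39(7)).
π_7 has 6 disjoint cycles with lengths [12, 12, 12, 1, 1, 1] on {0,…,38}.
6 cycles on 39: each ℓ→(−1)^(ℓ−1), product (−1)^33 = -1.
Zolotarev: (7|39) = -1, matching the cycle-count sign.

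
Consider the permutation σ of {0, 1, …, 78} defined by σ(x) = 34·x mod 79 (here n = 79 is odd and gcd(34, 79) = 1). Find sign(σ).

Orbit of 7 under x↦34x: [7, 1, 34, 50, 41, 51, 75]… (length divides ord_79(34)).
The orbit structure of x ↦ 34x mod 79: 2 orbits of sizes [78, 1].
2 cycles on 79: each ℓ→(−1)^(ℓ−1), product (−1)^77 = -1.
Zolotarev: (34|79) = -1, matching the cycle-count sign.

-1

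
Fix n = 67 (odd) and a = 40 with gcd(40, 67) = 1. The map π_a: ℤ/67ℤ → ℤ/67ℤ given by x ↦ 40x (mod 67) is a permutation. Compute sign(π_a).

Orbit of 14 under x↦40x: [14, 24, 22, 9, 25, 62, 1]… (length divides ord_67(40)).
Decompose π into cycles: lengths [11, 11, 11, 11, 11, 11, 1] (7 cycles, including the fixed point 0).
7 cycles on 67: each ℓ→(−1)^(ℓ−1), product (−1)^60 = +1.

+1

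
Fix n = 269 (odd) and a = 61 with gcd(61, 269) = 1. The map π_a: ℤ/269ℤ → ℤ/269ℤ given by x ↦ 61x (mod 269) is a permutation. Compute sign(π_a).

Trace 218: π^k(218) = [218, 117, 143, 115, 21, 205, 131] for k=0..6.
5 cycles of lengths [67, 67, 67, 67, 1].
5 cycles on 269: each ℓ→(−1)^(ℓ−1), product (−1)^264 = +1.
Zolotarev: (61|269) = +1, matching the cycle-count sign.

+1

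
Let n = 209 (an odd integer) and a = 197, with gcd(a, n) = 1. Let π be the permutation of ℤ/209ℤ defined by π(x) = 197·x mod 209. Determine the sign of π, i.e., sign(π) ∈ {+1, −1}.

-1

Orbit of 144 under x↦197x: [144, 153, 45, 87, 1, 197]… (length divides ord_209(197)).
Cycle type of π: 6×30 + 3×6 + 2×5 + 1; total 42 cycles.
With 42 cycles on 209 points, sign = (−1)^{209−42} = -1.
Check: (197/209) = -1 by Zolotarev.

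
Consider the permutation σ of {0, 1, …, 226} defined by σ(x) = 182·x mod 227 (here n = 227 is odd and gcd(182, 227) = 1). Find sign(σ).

+1

Orbit of 103 under x↦182x: [103, 132, 189, 121, 3, 92, 173]… (length divides ord_227(182)).
Cycle lengths of π_182 on ℤ/227ℤ: [113, 113, 1]; 3 cycles in total.
227 − 3 = 224 transpositions; sign(π) = (−1)^224 = +1.
Via Zolotarev, sign(π_{182}) = (182|227) = +1.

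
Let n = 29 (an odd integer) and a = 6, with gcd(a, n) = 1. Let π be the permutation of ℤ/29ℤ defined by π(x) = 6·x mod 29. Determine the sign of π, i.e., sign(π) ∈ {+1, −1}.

Start at x=25: 25 → 5 → 1 → 6 → 7 → 13 → 20 → … (one orbit).
3 cycles of lengths [14, 14, 1].
Σ(ℓ_i−1) = 29−3 = 26; sign = (−1)^26 = +1.

+1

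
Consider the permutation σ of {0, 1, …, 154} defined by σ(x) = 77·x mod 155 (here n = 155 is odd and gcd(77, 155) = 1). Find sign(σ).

+1

Trace 123: π^k(123) = [123, 16, 147, 4, 153, 1, 77] for k=0..6.
π_77 has 11 disjoint cycles with lengths [20, 20, 20, 20, 20, 20, 10, 10, 10, 4, 1] on {0,…,154}.
11 cycles on 155: each ℓ→(−1)^(ℓ−1), product (−1)^144 = +1.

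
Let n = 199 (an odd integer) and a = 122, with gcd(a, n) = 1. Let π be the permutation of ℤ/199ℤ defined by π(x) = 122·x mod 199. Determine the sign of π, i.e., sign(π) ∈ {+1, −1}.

+1

Orbit of 116 under x↦122x: [116, 23, 20, 52, 175, 57, 188]… (length divides ord_199(122)).
Cycle lengths of π_122 on ℤ/199ℤ: [99, 99, 1]; 3 cycles in total.
3 cycles on 199: each ℓ→(−1)^(ℓ−1), product (−1)^196 = +1.
(122|199)_J = +1 (Zolotarev's lemma cross-check).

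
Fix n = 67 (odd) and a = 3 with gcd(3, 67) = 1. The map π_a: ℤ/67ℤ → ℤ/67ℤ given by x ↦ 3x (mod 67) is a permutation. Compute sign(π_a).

Start at x=66: 66 → 64 → 58 → 40 → 53 → 25 → 8 → … (one orbit).
Decompose π into cycles: lengths [22, 22, 22, 1] (4 cycles, including the fixed point 0).
Σ(ℓ_i−1) = 67−4 = 63; sign = (−1)^63 = -1.
Via Zolotarev, sign(π_{3}) = (3|67) = -1.

-1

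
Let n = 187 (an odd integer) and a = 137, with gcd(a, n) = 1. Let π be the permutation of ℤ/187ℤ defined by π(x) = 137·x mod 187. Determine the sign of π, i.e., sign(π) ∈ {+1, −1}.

Trace 86: π^k(86) = [86, 1, 137, 69, 103] for k=0..4.
Cycle lengths of π_137 on ℤ/187ℤ: [5, 5, 5, 5, 5, 5, 5, 5, 5, 5, 5, 5, 5, 5, 5, 5, 5, 5, 5, 5, 5, 5, 5, 5, 5, 5, 5, 5, 5, 5, 5, 5, 5, 5, 1, 1, 1, 1, 1, 1, 1, 1, 1, 1, 1, 1, 1, 1, 1, 1, 1]; 51 cycles in total.
n − c = 187 − 51 = 136; sign = (−1)^136 = +1.
Check: (137/187) = +1 by Zolotarev.

+1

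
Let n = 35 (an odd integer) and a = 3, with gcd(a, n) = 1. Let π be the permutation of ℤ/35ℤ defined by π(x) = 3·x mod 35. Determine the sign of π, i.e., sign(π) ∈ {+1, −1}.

+1

Orbit of 9 under x↦3x: [9, 27, 11, 33, 29, 17, 16]… (length divides ord_35(3)).
Cycle lengths of π_3 on ℤ/35ℤ: [12, 12, 6, 4, 1]; 5 cycles in total.
Σ(ℓ_i−1) = 35−5 = 30; sign = (−1)^30 = +1.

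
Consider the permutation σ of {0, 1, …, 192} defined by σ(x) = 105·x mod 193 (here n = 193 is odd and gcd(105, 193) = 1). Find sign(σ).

-1

Start at x=8: 8 → 68 → 192 → 88 → 169 → 182 → 3 → … (one orbit).
π_105 has 4 disjoint cycles with lengths [64, 64, 64, 1] on {0,…,192}.
Σ(ℓ_i−1) = 193−4 = 189; sign = (−1)^189 = -1.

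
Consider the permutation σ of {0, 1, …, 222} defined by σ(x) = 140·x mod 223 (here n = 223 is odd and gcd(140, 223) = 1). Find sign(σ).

Trace 105: π^k(105) = [105, 205, 156, 209, 47, 113, 210] for k=0..6.
2 cycles of lengths [222, 1].
223 − 2 = 221 transpositions; sign(π) = (−1)^221 = -1.
Zolotarev: (140|223) = -1, matching the cycle-count sign.

-1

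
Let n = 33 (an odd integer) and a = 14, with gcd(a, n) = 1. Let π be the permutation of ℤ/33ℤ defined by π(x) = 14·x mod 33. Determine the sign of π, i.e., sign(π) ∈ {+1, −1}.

Trace 1: π^k(1) = [1, 14, 31, 5, 4, 23, 25] for k=0..6.
The orbit structure of x ↦ 14x mod 33: 6 orbits of sizes [10, 10, 5, 5, 2, 1].
With 6 cycles on 33 points, sign = (−1)^{33−6} = -1.
Zolotarev: (14|33) = -1, matching the cycle-count sign.

-1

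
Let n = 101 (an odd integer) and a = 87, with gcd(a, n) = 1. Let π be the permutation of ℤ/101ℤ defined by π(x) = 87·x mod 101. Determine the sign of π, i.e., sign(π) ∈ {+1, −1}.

Orbit of 1 under x↦87x: [1, 87, 95, 84, 36]… (length divides ord_101(87)).
Cycle type of π: 5×20 + 1; total 21 cycles.
sign(π) = (−1)^{n − #cycles} = (−1)^{101−21} = (−1)^80 = +1.

+1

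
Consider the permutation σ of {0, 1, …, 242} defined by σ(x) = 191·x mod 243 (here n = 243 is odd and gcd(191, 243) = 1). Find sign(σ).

-1

Trace 37: π^k(37) = [37, 20, 175, 134, 79, 23, 19] for k=0..6.
π_191 has 6 disjoint cycles with lengths [162, 54, 18, 6, 2, 1] on {0,…,242}.
6 cycles on 243: each ℓ→(−1)^(ℓ−1), product (−1)^237 = -1.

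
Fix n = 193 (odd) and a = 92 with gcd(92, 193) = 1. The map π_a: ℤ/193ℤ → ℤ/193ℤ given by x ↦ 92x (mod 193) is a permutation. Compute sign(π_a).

+1

Orbit of 161 under x↦92x: [161, 144, 124, 21, 2, 184, 137]… (length divides ord_193(92)).
The orbit structure of x ↦ 92x mod 193: 3 orbits of sizes [96, 96, 1].
n − c = 193 − 3 = 190; sign = (−1)^190 = +1.
Via Zolotarev, sign(π_{92}) = (92|193) = +1.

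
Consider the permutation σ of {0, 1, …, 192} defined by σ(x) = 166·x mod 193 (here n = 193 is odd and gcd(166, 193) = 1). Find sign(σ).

+1

Orbit of 64 under x↦166x: [64, 9, 143, 192, 27, 43, 190]… (length divides ord_193(166)).
Cycle type of π: 16×12 + 1; total 13 cycles.
Σ(ℓ_i−1) = 193−13 = 180; sign = (−1)^180 = +1.
The Jacobi symbol (166|193) = +1 (Zolotarev) agrees.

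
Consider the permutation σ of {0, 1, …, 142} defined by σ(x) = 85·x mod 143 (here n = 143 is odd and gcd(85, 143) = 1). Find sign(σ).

Start at x=14: 14 → 46 → 49 → 18 → 100 → 63 → 64 → … (one orbit).
π_85 has 5 disjoint cycles with lengths [60, 60, 12, 10, 1] on {0,…,142}.
Σ(ℓ_i−1) = 143−5 = 138; sign = (−1)^138 = +1.

+1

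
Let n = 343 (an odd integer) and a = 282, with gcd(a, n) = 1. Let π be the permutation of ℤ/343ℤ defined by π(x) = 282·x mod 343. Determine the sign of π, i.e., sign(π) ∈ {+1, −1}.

Start at x=32: 32 → 106 → 51 → 319 → 92 → 219 → 18 → … (one orbit).
7 cycles of lengths [147, 147, 21, 21, 3, 3, 1].
n − c = 343 − 7 = 336; sign = (−1)^336 = +1.
Zolotarev: (282|343) = +1, matching the cycle-count sign.

+1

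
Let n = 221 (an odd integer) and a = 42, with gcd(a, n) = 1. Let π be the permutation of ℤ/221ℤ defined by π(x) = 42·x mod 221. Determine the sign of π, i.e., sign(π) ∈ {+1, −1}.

+1

Start at x=185: 185 → 35 → 144 → 81 → 87 → 118 → 94 → … (one orbit).
15 cycles of lengths [24, 24, 24, 24, 24, 24, 24, 24, 8, 8, 3, 3, 3, 3, 1].
With 15 cycles on 221 points, sign = (−1)^{221−15} = +1.
Check: (42/221) = +1 by Zolotarev.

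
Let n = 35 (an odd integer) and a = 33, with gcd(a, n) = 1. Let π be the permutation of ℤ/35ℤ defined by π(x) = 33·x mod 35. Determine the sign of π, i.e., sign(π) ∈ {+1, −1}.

+1

Trace 33: π^k(33) = [33, 4, 27, 16, 3, 29, 12] for k=0..6.
5 cycles of lengths [12, 12, 6, 4, 1].
35 − 5 = 30 transpositions; sign(π) = (−1)^30 = +1.
Via Zolotarev, sign(π_{33}) = (33|35) = +1.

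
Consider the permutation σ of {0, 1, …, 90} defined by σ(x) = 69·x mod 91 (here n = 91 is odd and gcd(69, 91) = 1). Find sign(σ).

Orbit of 1 under x↦69x: [1, 69, 29, 90, 22, 62]… (length divides ord_91(69)).
The orbit structure of x ↦ 69x mod 91: 18 orbits of sizes [6, 6, 6, 6, 6, 6, 6, 6, 6, 6, 6, 6, 6, 6, 2, 2, 2, 1].
n − c = 91 − 18 = 73; sign = (−1)^73 = -1.
Check: (69/91) = -1 by Zolotarev.

-1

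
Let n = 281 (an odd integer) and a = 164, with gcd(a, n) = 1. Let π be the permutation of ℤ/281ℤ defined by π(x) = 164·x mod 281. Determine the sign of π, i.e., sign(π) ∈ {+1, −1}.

-1

Orbit of 175 under x↦164x: [175, 38, 50, 51, 215, 135, 222]… (length divides ord_281(164)).
Cycle lengths of π_164 on ℤ/281ℤ: [280, 1]; 2 cycles in total.
281 − 2 = 279 transpositions; sign(π) = (−1)^279 = -1.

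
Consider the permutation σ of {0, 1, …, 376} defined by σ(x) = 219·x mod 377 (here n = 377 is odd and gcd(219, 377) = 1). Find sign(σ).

-1

Orbit of 255 under x↦219x: [255, 49, 175, 248, 24, 355, 83]… (length divides ord_377(219)).
Cycle lengths of π_219 on ℤ/377ℤ: [84, 84, 84, 84, 12, 7, 7, 7, 7, 1]; 10 cycles in total.
n − c = 377 − 10 = 367; sign = (−1)^367 = -1.
Via Zolotarev, sign(π_{219}) = (219|377) = -1.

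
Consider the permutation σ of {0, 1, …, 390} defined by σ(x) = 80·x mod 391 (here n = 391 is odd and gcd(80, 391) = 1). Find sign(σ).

+1

Trace 360: π^k(360) = [360, 257, 228, 254, 379, 213, 227] for k=0..6.
5 cycles of lengths [176, 176, 22, 16, 1].
5 cycles on 391: each ℓ→(−1)^(ℓ−1), product (−1)^386 = +1.
Via Zolotarev, sign(π_{80}) = (80|391) = +1.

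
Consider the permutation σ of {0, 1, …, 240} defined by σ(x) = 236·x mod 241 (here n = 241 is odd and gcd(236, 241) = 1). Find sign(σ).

Orbit of 27 under x↦236x: [27, 106, 193, 240, 5, 216, 125]… (length divides ord_241(236)).
The orbit structure of x ↦ 236x mod 241: 7 orbits of sizes [40, 40, 40, 40, 40, 40, 1].
Σ(ℓ_i−1) = 241−7 = 234; sign = (−1)^234 = +1.
(236|241)_J = +1 (Zolotarev's lemma cross-check).

+1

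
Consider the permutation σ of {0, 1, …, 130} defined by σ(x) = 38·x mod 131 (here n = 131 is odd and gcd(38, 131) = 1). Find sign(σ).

+1

Start at x=81: 81 → 65 → 112 → 64 → 74 → 61 → 91 → … (one orbit).
Decompose π into cycles: lengths [65, 65, 1] (3 cycles, including the fixed point 0).
3 cycles on 131: each ℓ→(−1)^(ℓ−1), product (−1)^128 = +1.
Via Zolotarev, sign(π_{38}) = (38|131) = +1.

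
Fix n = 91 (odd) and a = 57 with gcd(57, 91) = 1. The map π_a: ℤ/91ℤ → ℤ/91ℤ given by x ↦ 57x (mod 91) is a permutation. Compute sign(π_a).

Orbit of 1 under x↦57x: [1, 57, 64, 8]… (length divides ord_91(57)).
Cycle lengths of π_57 on ℤ/91ℤ: [4, 4, 4, 4, 4, 4, 4, 4, 4, 4, 4, 4, 4, 4, 4, 4, 4, 4, 4, 4, 4, 1, 1, 1, 1, 1, 1, 1]; 28 cycles in total.
sign(π) = (−1)^{n − #cycles} = (−1)^{91−28} = (−1)^63 = -1.

-1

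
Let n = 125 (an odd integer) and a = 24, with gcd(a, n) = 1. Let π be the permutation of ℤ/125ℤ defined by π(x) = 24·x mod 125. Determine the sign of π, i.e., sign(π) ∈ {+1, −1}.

+1

Orbit of 26 under x↦24x: [26, 124, 101, 49, 51, 99, 1]… (length divides ord_125(24)).
The orbit structure of x ↦ 24x mod 125: 23 orbits of sizes [10, 10, 10, 10, 10, 10, 10, 10, 10, 10, 2, 2, 2, 2, 2, 2, 2, 2, 2, 2, 2, 2, 1].
23 cycles on 125: each ℓ→(−1)^(ℓ−1), product (−1)^102 = +1.
Check: (24/125) = +1 by Zolotarev.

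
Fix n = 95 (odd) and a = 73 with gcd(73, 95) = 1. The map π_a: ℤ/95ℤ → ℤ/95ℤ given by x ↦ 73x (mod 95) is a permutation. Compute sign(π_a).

-1

Start at x=43: 43 → 4 → 7 → 36 → 63 → 39 → 92 → … (one orbit).
Cycle lengths of π_73 on ℤ/95ℤ: [36, 36, 9, 9, 4, 1]; 6 cycles in total.
Σ(ℓ_i−1) = 95−6 = 89; sign = (−1)^89 = -1.
(73|95)_J = -1 (Zolotarev's lemma cross-check).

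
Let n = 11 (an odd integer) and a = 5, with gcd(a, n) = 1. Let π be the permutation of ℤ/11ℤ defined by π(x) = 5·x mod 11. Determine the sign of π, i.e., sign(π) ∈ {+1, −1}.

Start at x=4: 4 → 9 → 1 → 5 → 3 → 4 (one orbit).
Cycle lengths of π_5 on ℤ/11ℤ: [5, 5, 1]; 3 cycles in total.
n − c = 11 − 3 = 8; sign = (−1)^8 = +1.

+1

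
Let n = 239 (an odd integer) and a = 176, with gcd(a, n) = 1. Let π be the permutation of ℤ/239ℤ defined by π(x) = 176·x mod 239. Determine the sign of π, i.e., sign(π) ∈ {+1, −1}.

Trace 204: π^k(204) = [204, 54, 183, 182, 6, 100, 153] for k=0..6.
Cycle type of π: 119×2 + 1; total 3 cycles.
Σ(ℓ_i−1) = 239−3 = 236; sign = (−1)^236 = +1.
The Jacobi symbol (176|239) = +1 (Zolotarev) agrees.

+1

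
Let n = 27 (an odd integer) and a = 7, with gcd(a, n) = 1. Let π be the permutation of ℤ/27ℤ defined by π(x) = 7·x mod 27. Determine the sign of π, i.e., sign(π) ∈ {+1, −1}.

Orbit of 22 under x↦7x: [22, 19, 25, 13, 10, 16, 4]… (length divides ord_27(7)).
Decompose π into cycles: lengths [9, 9, 3, 3, 1, 1, 1] (7 cycles, including the fixed point 0).
With 7 cycles on 27 points, sign = (−1)^{27−7} = +1.
The Jacobi symbol (7|27) = +1 (Zolotarev) agrees.

+1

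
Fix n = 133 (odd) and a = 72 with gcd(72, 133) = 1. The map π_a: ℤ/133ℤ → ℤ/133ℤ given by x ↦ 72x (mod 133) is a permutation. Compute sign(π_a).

-1

Orbit of 64 under x↦72x: [64, 86, 74, 8, 44, 109, 1]… (length divides ord_133(72)).
Cycle type of π: 18×7 + 3×2 + 1; total 10 cycles.
Σ(ℓ_i−1) = 133−10 = 123; sign = (−1)^123 = -1.
Check: (72/133) = -1 by Zolotarev.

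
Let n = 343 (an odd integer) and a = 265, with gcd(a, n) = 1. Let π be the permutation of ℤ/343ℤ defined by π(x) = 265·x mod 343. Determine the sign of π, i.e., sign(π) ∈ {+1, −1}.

Start at x=43: 43 → 76 → 246 → 20 → 155 → 258 → 113 → … (one orbit).
Cycle lengths of π_265 on ℤ/343ℤ: [98, 98, 98, 14, 14, 14, 2, 2, 2, 1]; 10 cycles in total.
sign(π) = (−1)^{n − #cycles} = (−1)^{343−10} = (−1)^333 = -1.
Check: (265/343) = -1 by Zolotarev.

-1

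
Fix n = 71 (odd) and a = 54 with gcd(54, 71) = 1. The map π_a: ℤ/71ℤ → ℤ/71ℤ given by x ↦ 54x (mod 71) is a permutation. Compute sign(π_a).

Start at x=5: 5 → 57 → 25 → 1 → 54 → 5 (one orbit).
15 cycles of lengths [5, 5, 5, 5, 5, 5, 5, 5, 5, 5, 5, 5, 5, 5, 1].
15 cycles on 71: each ℓ→(−1)^(ℓ−1), product (−1)^56 = +1.
Zolotarev: (54|71) = +1, matching the cycle-count sign.

+1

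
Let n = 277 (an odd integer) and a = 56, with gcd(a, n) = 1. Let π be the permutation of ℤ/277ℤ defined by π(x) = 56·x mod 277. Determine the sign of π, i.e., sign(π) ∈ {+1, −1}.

-1

Start at x=258: 258 → 44 → 248 → 38 → 189 → 58 → 201 → … (one orbit).
The orbit structure of x ↦ 56x mod 277: 2 orbits of sizes [276, 1].
2 cycles on 277: each ℓ→(−1)^(ℓ−1), product (−1)^275 = -1.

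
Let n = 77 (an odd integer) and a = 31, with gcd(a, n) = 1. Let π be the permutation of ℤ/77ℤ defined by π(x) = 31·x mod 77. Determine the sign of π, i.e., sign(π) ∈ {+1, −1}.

Orbit of 45 under x↦31x: [45, 9, 48, 25, 5, 1, 31]… (length divides ord_77(31)).
Cycle type of π: 30×2 + 6 + 5×2 + 1; total 6 cycles.
Σ(ℓ_i−1) = 77−6 = 71; sign = (−1)^71 = -1.
Via Zolotarev, sign(π_{31}) = (31|77) = -1.

-1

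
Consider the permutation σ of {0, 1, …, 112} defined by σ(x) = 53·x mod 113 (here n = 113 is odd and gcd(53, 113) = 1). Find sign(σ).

+1

Orbit of 15 under x↦53x: [15, 4, 99, 49, 111, 7, 32]… (length divides ord_113(53)).
Decompose π into cycles: lengths [28, 28, 28, 28, 1] (5 cycles, including the fixed point 0).
With 5 cycles on 113 points, sign = (−1)^{113−5} = +1.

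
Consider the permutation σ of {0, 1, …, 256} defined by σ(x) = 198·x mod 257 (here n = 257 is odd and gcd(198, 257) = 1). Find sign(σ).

Trace 73: π^k(73) = [73, 62, 197, 199, 81, 104, 32] for k=0..6.
Decompose π into cycles: lengths [128, 128, 1] (3 cycles, including the fixed point 0).
n − c = 257 − 3 = 254; sign = (−1)^254 = +1.
The Jacobi symbol (198|257) = +1 (Zolotarev) agrees.

+1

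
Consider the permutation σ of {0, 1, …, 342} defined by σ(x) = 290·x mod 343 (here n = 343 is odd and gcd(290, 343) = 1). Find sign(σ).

Orbit of 188 under x↦290x: [188, 326, 215, 267, 255, 205, 111]… (length divides ord_343(290)).
4 cycles of lengths [294, 42, 6, 1].
343 − 4 = 339 transpositions; sign(π) = (−1)^339 = -1.
Zolotarev: (290|343) = -1, matching the cycle-count sign.

-1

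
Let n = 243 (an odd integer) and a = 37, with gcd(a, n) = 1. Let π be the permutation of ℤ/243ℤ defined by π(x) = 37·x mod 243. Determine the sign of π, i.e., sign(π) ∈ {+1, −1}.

+1

Trace 145: π^k(145) = [145, 19, 217, 10, 127, 82, 118] for k=0..6.
27 cycles of lengths [27, 27, 27, 27, 27, 27, 9, 9, 9, 9, 9, 9, 3, 3, 3, 3, 3, 3, 1, 1, 1, 1, 1, 1, 1, 1, 1].
With 27 cycles on 243 points, sign = (−1)^{243−27} = +1.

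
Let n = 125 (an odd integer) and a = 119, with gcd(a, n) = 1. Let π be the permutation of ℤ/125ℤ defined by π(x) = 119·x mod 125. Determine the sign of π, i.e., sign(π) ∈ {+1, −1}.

Start at x=116: 116 → 54 → 51 → 69 → 86 → 109 → 96 → … (one orbit).
The orbit structure of x ↦ 119x mod 125: 7 orbits of sizes [50, 50, 10, 10, 2, 2, 1].
125 − 7 = 118 transpositions; sign(π) = (−1)^118 = +1.

+1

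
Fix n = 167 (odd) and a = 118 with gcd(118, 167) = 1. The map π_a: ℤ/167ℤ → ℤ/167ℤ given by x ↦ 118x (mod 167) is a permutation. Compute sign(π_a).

-1

Trace 67: π^k(67) = [67, 57, 46, 84, 59, 115, 43] for k=0..6.
Decompose π into cycles: lengths [166, 1] (2 cycles, including the fixed point 0).
n − c = 167 − 2 = 165; sign = (−1)^165 = -1.
Check: (118/167) = -1 by Zolotarev.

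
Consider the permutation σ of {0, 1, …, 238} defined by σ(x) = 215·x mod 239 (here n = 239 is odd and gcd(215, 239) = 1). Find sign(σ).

Start at x=139: 139 → 10 → 238 → 24 → 141 → 201 → 195 → … (one orbit).
π_215 has 18 disjoint cycles with lengths [14, 14, 14, 14, 14, 14, 14, 14, 14, 14, 14, 14, 14, 14, 14, 14, 14, 1] on {0,…,238}.
sign(π) = (−1)^{n − #cycles} = (−1)^{239−18} = (−1)^221 = -1.
Check: (215/239) = -1 by Zolotarev.

-1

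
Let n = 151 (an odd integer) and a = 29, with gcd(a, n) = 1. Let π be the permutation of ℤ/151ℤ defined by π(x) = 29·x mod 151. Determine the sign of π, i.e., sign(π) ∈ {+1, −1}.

+1

Start at x=64: 64 → 44 → 68 → 9 → 110 → 19 → 98 → … (one orbit).
7 cycles of lengths [25, 25, 25, 25, 25, 25, 1].
Σ(ℓ_i−1) = 151−7 = 144; sign = (−1)^144 = +1.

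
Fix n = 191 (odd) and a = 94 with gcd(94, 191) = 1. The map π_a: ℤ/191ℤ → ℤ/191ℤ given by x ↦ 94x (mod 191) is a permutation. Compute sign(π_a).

Trace 31: π^k(31) = [31, 49, 22, 158, 145, 69, 183] for k=0..6.
Cycle lengths of π_94 on ℤ/191ℤ: [190, 1]; 2 cycles in total.
n − c = 191 − 2 = 189; sign = (−1)^189 = -1.

-1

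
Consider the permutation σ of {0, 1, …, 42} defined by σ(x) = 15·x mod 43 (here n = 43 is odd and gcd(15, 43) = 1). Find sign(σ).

+1

Start at x=21: 21 → 14 → 38 → 11 → 36 → 24 → 16 → … (one orbit).
π_15 has 3 disjoint cycles with lengths [21, 21, 1] on {0,…,42}.
With 3 cycles on 43 points, sign = (−1)^{43−3} = +1.
The Jacobi symbol (15|43) = +1 (Zolotarev) agrees.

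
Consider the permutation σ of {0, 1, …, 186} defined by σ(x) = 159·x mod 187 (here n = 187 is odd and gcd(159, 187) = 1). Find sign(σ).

Orbit of 115 under x↦159x: [115, 146, 26, 20, 1, 159, 36]… (length divides ord_187(159)).
Cycle lengths of π_159 on ℤ/187ℤ: [80, 80, 16, 5, 5, 1]; 6 cycles in total.
Σ(ℓ_i−1) = 187−6 = 181; sign = (−1)^181 = -1.
Via Zolotarev, sign(π_{159}) = (159|187) = -1.

-1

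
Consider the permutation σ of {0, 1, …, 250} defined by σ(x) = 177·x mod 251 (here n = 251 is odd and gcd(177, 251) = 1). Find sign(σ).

-1

Orbit of 199 under x↦177x: [199, 83, 133, 198, 157, 179, 57]… (length divides ord_251(177)).
Decompose π into cycles: lengths [250, 1] (2 cycles, including the fixed point 0).
With 2 cycles on 251 points, sign = (−1)^{251−2} = -1.
The Jacobi symbol (177|251) = -1 (Zolotarev) agrees.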